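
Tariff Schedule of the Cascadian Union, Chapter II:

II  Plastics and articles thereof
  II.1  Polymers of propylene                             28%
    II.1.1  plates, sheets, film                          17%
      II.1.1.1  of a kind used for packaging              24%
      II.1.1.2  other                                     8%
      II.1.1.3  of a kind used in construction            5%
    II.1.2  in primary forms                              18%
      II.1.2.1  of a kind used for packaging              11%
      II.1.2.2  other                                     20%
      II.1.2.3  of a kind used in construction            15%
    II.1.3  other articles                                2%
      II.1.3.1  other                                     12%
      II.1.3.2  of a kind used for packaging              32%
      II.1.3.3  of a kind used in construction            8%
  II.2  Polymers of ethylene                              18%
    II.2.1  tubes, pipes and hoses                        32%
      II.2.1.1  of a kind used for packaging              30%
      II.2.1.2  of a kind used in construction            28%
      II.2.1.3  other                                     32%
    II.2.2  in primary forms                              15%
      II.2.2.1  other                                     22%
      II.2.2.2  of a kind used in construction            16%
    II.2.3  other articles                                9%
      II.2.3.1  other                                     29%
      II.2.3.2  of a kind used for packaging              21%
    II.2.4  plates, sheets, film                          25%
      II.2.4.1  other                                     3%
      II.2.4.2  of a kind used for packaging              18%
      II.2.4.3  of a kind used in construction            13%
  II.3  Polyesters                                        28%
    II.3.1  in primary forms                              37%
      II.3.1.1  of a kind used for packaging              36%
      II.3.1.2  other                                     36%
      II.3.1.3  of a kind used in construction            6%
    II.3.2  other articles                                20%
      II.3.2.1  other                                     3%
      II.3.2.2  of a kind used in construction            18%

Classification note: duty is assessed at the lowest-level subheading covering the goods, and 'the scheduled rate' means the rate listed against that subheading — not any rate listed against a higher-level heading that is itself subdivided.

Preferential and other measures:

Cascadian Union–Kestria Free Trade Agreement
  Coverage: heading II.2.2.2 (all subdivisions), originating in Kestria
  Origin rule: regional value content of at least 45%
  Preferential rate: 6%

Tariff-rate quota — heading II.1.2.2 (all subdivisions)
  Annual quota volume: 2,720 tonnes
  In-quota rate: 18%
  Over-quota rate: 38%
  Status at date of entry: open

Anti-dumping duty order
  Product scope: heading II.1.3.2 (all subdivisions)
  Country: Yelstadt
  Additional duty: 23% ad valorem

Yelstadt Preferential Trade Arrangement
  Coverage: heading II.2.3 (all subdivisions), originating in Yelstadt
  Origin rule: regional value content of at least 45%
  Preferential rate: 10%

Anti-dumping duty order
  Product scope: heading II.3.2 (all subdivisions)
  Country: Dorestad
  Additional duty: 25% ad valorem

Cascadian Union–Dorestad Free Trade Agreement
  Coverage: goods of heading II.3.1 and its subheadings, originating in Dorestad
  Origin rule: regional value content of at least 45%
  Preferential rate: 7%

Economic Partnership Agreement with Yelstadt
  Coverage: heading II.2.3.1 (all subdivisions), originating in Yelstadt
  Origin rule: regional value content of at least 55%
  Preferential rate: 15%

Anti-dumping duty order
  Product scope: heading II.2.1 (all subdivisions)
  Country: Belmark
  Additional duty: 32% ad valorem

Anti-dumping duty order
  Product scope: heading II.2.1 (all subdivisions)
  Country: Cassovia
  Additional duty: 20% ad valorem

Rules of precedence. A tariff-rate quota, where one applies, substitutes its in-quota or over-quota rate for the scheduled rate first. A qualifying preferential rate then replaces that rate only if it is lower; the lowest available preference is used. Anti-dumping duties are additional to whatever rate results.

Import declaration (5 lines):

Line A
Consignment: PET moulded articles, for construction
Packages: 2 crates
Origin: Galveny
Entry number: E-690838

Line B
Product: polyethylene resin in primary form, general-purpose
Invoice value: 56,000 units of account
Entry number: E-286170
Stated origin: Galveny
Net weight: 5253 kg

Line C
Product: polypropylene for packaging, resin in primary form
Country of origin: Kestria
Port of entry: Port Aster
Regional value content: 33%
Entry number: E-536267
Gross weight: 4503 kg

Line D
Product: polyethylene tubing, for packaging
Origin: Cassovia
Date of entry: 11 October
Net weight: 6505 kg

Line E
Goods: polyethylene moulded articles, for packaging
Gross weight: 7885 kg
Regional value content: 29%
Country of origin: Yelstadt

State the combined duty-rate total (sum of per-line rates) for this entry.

Line A: PET → II.3; moulded articles → II.3.2; for construction → II.3.2.2. Scheduled 18%. No special measure applies. → 18%.
Line B: polyethylene → II.2; resin in primary form → II.2.2; general-purpose → II.2.2.1. Scheduled 22%. No special measure applies. → 22%.
Line C: polypropylene → II.1; resin in primary form → II.1.2; for packaging → II.1.2.1. Scheduled 11%. Kestria agreement on II.2.2.2: II.1.2.1 not covered. → 11%.
Line D: polyethylene → II.2; tubing → II.2.1; for packaging → II.2.1.1. Scheduled 30%. anti-dumping (Cassovia, II.2.1): +20%; total 30% + 20% = 50%. → 50%.
Line E: polyethylene → II.2; moulded articles → II.2.3; for packaging → II.2.3.2. Scheduled 21%. Yelstadt agreement on II.2.3: RVC < 45%; Yelstadt agreement on II.2.3.1: II.2.3.2 not covered. → 21%.
Sum: 18% + 22% + 11% + 50% + 21% = 122%.

122%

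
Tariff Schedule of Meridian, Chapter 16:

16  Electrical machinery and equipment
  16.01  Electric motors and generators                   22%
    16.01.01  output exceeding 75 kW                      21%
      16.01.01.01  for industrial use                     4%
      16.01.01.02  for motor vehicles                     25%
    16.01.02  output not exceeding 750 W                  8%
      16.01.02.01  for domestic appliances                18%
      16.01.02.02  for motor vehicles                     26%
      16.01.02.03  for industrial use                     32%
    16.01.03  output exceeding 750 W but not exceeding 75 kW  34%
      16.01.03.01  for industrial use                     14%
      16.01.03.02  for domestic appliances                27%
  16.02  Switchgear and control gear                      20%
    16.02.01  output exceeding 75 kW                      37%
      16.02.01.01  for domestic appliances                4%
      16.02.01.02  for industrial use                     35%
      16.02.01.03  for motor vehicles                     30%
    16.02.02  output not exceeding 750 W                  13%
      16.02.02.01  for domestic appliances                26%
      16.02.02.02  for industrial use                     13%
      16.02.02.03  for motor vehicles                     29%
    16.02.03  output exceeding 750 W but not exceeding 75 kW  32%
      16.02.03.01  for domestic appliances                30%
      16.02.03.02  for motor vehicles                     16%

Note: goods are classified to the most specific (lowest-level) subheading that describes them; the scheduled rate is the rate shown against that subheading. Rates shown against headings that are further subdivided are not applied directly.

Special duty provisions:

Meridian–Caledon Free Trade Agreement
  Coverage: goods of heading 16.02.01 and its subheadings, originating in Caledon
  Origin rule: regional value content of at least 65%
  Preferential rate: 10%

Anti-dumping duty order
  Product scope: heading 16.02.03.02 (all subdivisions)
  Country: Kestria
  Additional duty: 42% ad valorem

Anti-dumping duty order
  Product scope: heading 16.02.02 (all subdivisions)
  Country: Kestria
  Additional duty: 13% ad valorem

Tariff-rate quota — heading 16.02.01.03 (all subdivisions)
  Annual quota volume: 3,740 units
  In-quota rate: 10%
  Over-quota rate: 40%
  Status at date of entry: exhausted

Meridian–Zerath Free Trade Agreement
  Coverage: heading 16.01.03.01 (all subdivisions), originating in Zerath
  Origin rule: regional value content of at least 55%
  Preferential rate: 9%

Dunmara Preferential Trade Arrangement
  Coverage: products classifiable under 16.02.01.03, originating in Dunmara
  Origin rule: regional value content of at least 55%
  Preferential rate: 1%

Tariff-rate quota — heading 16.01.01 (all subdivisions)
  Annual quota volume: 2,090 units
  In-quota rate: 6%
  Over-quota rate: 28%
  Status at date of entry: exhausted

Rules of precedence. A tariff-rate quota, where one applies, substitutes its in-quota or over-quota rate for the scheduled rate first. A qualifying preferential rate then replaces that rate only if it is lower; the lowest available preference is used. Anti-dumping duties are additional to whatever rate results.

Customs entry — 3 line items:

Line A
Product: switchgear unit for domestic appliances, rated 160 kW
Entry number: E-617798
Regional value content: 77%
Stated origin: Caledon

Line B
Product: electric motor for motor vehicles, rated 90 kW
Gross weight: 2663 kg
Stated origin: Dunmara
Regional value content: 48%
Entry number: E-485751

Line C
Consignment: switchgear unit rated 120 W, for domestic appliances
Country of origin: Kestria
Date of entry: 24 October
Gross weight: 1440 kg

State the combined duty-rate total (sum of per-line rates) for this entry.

Line A: switchgear unit → 16.02; rated 160 kW → 16.02.01; for domestic appliances → 16.02.01.01. Scheduled 4%. Caledon agreement on 16.02.01: RVC ≥ 65% → 10% available; preference 10% not lower than 4% → no reduction. → 4%.
Line B: electric motor → 16.01; rated 90 kW → 16.01.01; for motor vehicles → 16.01.01.02. Scheduled 25%. quota on 16.01.01 exhausted → over-quota 28%; Dunmara agreement on 16.02.01.03: 16.01.01.02 not covered. → 28%.
Line C: switchgear unit → 16.02; rated 120 W → 16.02.02; for domestic appliances → 16.02.02.01. Scheduled 26%. anti-dumping (Kestria, 16.02.02): +13%; total 26% + 13% = 39%. → 39%.
Sum: 4% + 28% + 39% = 71%.

71%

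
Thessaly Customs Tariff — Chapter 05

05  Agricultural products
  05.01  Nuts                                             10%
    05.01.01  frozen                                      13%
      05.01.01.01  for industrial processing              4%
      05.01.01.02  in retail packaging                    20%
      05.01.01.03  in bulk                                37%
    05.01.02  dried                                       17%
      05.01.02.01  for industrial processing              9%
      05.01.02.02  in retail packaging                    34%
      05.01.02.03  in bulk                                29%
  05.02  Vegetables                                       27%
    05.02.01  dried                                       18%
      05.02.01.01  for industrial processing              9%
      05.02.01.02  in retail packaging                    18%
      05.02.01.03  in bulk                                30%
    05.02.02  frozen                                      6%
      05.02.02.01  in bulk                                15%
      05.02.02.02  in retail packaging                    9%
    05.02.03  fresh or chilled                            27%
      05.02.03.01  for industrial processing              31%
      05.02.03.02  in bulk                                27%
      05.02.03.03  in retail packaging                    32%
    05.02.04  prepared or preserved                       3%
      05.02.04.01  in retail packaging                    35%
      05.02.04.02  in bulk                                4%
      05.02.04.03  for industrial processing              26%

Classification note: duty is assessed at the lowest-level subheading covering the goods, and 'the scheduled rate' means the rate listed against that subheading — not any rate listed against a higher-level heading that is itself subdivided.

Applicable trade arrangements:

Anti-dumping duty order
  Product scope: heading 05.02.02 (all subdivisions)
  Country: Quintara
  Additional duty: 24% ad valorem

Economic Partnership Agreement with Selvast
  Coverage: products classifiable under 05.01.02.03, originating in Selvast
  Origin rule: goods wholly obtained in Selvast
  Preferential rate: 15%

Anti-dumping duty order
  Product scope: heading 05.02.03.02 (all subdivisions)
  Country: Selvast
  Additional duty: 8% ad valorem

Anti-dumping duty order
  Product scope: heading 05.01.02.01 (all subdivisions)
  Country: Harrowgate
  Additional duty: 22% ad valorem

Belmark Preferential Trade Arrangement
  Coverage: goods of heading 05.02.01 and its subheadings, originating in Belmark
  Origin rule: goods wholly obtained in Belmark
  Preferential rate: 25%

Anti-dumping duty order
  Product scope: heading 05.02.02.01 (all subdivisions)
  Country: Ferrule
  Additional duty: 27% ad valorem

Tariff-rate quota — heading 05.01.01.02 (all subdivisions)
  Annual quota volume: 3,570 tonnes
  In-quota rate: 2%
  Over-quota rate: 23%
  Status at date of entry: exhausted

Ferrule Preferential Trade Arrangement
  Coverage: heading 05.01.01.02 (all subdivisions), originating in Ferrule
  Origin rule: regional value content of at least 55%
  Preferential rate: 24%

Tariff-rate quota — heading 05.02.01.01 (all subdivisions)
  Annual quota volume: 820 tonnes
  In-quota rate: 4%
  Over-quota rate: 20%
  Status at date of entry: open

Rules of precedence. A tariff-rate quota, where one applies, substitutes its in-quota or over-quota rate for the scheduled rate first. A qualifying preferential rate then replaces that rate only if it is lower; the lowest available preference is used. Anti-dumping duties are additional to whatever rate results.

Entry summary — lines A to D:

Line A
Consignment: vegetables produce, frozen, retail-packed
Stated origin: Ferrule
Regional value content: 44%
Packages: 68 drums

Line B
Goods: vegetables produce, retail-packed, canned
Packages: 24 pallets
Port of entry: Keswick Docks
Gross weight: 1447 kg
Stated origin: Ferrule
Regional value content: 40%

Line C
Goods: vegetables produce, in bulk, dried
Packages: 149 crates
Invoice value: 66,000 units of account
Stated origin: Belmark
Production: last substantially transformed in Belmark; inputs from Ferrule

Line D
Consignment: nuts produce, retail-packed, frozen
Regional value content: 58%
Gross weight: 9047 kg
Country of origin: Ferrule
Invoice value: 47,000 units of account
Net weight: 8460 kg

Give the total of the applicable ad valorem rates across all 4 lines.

97%

Line A: vegetables → 05.02; frozen → 05.02.02; retail-packed → 05.02.02.02. Scheduled 9%. Ferrule agreement on 05.01.01.02: 05.02.02.02 not covered. → 9%.
Line B: vegetables → 05.02; canned → 05.02.04; retail-packed → 05.02.04.01. Scheduled 35%. Ferrule agreement on 05.01.01.02: 05.02.04.01 not covered. → 35%.
Line C: vegetables → 05.02; dried → 05.02.01; in bulk → 05.02.01.03. Scheduled 30%. Belmark agreement on 05.02.01: not wholly obtained. → 30%.
Line D: nuts → 05.01; frozen → 05.01.01; retail-packed → 05.01.01.02. Scheduled 20%. quota on 05.01.01.02 exhausted → over-quota 23%; Ferrule agreement on 05.01.01.02: RVC ≥ 55% → 24% available; preference 24% not lower than 23% → no reduction. → 23%.
Sum: 9% + 35% + 30% + 23% = 97%.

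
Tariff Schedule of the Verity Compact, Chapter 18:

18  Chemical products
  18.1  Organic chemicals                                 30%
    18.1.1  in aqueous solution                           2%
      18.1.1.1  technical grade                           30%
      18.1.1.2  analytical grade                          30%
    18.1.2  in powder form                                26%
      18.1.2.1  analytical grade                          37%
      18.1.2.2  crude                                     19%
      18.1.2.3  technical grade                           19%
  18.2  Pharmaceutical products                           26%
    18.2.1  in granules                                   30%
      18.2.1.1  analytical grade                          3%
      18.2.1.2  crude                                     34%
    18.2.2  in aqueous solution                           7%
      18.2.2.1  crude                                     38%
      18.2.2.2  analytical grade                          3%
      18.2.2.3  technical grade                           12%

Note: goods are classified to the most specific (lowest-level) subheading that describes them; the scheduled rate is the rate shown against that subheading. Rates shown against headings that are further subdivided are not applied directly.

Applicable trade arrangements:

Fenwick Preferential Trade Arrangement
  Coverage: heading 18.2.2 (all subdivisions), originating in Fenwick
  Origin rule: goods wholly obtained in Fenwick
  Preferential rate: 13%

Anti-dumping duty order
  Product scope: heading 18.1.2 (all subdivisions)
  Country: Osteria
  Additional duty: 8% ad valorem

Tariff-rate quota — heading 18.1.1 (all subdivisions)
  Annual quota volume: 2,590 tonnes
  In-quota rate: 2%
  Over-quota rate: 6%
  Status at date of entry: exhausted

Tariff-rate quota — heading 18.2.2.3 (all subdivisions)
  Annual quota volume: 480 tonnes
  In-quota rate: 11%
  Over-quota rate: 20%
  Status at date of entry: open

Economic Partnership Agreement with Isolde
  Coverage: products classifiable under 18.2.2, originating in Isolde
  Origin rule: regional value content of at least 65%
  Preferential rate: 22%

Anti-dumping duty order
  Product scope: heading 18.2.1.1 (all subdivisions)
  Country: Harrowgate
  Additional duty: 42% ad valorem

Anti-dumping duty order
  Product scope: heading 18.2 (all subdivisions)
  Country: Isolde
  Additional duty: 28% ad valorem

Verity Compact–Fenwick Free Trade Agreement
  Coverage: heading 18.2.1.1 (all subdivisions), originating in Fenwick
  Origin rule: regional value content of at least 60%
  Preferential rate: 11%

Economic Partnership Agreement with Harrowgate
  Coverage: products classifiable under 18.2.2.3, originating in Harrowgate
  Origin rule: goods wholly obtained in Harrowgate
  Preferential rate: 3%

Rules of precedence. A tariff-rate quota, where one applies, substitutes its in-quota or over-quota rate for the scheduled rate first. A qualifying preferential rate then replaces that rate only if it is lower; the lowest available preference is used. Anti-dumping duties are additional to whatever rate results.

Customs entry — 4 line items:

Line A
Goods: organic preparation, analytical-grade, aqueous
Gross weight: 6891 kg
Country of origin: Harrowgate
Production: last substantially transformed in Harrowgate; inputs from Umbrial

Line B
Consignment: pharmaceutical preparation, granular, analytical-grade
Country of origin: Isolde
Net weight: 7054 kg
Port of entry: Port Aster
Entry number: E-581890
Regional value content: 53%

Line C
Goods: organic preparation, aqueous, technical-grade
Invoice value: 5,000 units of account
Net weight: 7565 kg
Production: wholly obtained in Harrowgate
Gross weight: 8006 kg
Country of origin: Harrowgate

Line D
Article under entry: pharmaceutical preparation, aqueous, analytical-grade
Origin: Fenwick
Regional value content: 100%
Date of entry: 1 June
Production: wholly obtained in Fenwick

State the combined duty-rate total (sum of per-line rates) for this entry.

Line A: organic → 18.1; aqueous → 18.1.1; analytical-grade → 18.1.1.2. Scheduled 30%. quota on 18.1.1 exhausted → over-quota 6%; Harrowgate agreement on 18.2.2.3: 18.1.1.2 not covered. → 6%.
Line B: pharmaceutical → 18.2; granular → 18.2.1; analytical-grade → 18.2.1.1. Scheduled 3%. Isolde agreement on 18.2.2: 18.2.1.1 not covered; anti-dumping (Isolde, 18.2): +28%; total 3% + 28% = 31%. → 31%.
Line C: organic → 18.1; aqueous → 18.1.1; technical-grade → 18.1.1.1. Scheduled 30%. quota on 18.1.1 exhausted → over-quota 6%; Harrowgate agreement on 18.2.2.3: 18.1.1.1 not covered. → 6%.
Line D: pharmaceutical → 18.2; aqueous → 18.2.2; analytical-grade → 18.2.2.2. Scheduled 3%. Fenwick agreement on 18.2.2: wholly obtained → 13% available; Fenwick agreement on 18.2.1.1: 18.2.2.2 not covered; preference 13% not lower than 3% → no reduction. → 3%.
Sum: 6% + 31% + 6% + 3% = 46%.

46%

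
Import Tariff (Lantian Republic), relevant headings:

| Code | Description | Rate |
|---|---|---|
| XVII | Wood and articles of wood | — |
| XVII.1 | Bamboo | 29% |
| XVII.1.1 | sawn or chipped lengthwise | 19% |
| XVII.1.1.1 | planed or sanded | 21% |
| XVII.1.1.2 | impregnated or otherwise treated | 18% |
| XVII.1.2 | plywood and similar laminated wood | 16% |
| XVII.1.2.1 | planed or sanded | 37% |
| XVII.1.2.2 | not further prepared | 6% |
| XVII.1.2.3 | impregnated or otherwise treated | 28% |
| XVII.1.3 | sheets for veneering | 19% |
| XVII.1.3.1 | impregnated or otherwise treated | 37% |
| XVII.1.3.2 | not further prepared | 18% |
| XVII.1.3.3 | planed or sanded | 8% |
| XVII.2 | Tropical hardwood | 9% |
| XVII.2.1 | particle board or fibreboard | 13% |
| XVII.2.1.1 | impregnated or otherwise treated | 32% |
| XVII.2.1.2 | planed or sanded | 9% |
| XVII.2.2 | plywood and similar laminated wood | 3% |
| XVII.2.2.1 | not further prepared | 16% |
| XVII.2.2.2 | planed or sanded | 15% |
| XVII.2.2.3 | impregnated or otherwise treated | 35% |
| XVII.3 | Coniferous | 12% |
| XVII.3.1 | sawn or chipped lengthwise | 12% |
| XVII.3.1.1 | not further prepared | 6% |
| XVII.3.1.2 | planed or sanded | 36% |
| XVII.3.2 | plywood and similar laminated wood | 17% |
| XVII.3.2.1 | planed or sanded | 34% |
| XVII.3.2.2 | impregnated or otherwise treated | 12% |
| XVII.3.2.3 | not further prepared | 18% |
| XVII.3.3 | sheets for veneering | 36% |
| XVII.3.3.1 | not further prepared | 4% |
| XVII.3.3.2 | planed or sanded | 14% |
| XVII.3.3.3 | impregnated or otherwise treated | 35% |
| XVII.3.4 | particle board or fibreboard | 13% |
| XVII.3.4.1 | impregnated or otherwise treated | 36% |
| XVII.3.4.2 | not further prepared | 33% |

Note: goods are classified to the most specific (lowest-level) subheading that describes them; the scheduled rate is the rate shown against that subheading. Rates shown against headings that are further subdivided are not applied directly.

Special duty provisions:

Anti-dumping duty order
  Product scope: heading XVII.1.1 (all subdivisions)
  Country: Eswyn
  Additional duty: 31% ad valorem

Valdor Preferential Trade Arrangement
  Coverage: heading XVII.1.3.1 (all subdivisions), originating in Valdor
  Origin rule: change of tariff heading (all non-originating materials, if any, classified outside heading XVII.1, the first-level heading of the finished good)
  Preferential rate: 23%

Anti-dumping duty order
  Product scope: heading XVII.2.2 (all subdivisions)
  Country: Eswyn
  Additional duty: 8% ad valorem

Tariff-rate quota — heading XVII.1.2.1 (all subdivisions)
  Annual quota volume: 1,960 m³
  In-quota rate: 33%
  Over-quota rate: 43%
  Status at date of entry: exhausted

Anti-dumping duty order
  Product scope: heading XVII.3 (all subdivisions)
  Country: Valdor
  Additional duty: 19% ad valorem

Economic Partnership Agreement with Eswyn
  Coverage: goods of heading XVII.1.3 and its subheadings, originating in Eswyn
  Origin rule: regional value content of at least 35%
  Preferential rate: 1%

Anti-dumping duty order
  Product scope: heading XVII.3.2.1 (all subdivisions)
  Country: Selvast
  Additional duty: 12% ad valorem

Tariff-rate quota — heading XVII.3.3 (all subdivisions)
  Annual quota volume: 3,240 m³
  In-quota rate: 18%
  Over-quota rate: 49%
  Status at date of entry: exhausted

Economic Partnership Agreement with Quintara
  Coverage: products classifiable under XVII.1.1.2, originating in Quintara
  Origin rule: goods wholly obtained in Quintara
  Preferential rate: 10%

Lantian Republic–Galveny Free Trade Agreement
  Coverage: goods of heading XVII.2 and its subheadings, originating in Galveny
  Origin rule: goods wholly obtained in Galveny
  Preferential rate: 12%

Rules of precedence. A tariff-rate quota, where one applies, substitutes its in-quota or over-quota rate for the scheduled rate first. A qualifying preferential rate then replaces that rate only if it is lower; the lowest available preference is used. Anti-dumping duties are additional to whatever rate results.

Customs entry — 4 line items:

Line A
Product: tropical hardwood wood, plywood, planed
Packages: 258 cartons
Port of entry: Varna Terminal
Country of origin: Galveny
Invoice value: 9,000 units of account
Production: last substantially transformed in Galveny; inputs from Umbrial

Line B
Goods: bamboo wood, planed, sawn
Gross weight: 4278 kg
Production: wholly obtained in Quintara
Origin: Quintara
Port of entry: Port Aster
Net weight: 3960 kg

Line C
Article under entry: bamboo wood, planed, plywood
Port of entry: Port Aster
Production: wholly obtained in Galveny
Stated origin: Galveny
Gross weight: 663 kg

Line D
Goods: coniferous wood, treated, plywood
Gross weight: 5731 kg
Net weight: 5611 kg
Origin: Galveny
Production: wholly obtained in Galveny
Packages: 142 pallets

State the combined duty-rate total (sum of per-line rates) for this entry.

Line A: tropical hardwood → XVII.2; plywood → XVII.2.2; planed → XVII.2.2.2. Scheduled 15%. Galveny agreement on XVII.2: not wholly obtained. → 15%.
Line B: bamboo → XVII.1; sawn → XVII.1.1; planed → XVII.1.1.1. Scheduled 21%. Quintara agreement on XVII.1.1.2: XVII.1.1.1 not covered. → 21%.
Line C: bamboo → XVII.1; plywood → XVII.1.2; planed → XVII.1.2.1. Scheduled 37%. quota on XVII.1.2.1 exhausted → over-quota 43%; Galveny agreement on XVII.2: XVII.1.2.1 not covered. → 43%.
Line D: coniferous → XVII.3; plywood → XVII.3.2; treated → XVII.3.2.2. Scheduled 12%. Galveny agreement on XVII.2: XVII.3.2.2 not covered. → 12%.
Sum: 15% + 21% + 43% + 12% = 91%.

91%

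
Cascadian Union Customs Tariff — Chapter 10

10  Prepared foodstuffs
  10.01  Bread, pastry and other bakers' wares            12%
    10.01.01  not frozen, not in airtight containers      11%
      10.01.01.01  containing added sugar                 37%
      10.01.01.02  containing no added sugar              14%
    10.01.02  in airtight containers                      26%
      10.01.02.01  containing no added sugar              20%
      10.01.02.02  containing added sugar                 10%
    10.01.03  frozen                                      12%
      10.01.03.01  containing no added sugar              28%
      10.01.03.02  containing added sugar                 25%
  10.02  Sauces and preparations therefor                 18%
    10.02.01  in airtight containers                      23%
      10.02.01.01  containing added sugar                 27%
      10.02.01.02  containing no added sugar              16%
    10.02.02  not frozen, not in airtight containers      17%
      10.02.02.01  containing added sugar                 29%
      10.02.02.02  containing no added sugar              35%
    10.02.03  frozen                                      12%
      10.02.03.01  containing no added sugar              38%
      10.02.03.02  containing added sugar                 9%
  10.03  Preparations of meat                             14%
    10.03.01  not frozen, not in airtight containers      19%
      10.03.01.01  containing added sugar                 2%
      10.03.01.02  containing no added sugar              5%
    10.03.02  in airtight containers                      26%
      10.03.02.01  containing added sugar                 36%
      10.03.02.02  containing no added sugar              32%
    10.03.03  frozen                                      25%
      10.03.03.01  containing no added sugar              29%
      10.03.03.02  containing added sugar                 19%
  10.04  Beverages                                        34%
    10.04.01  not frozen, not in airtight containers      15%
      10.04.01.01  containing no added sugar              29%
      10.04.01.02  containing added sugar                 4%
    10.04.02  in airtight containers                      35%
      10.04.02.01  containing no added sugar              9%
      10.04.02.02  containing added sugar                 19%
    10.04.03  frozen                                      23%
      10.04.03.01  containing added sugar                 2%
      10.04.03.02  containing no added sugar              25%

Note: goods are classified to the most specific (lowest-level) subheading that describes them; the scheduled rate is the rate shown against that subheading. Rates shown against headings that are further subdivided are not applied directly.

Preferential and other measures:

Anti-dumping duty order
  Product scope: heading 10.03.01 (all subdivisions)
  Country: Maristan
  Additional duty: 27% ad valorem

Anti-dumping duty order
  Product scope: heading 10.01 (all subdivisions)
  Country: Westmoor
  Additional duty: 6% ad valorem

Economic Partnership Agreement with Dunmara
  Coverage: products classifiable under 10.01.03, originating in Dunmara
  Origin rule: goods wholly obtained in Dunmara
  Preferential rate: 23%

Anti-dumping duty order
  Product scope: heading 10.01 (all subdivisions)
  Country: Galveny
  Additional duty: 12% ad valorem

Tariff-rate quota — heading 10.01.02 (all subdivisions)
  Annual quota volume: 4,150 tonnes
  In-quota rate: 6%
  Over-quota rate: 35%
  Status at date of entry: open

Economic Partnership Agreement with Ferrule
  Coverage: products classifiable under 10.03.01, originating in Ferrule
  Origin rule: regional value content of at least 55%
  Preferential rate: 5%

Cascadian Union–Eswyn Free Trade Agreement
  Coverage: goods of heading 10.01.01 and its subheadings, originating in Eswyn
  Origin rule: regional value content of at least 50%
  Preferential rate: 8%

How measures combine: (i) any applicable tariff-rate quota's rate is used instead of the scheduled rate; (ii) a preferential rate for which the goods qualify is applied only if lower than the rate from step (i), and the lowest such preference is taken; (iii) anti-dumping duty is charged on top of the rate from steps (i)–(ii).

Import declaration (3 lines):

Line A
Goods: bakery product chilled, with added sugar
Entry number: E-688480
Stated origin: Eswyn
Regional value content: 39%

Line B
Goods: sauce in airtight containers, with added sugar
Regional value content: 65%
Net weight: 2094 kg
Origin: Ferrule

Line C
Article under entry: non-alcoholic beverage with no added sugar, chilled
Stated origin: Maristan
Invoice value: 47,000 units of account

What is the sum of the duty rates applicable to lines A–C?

Line A: bakery product → 10.01; chilled → 10.01.01; with added sugar → 10.01.01.01. Scheduled 37%. Eswyn agreement on 10.01.01: RVC < 50%. → 37%.
Line B: sauce → 10.02; in airtight containers → 10.02.01; with added sugar → 10.02.01.01. Scheduled 27%. Ferrule agreement on 10.03.01: 10.02.01.01 not covered. → 27%.
Line C: non-alcoholic beverage → 10.04; chilled → 10.04.01; with no added sugar → 10.04.01.01. Scheduled 29%. No special measure applies. → 29%.
Sum: 37% + 27% + 29% = 93%.

93%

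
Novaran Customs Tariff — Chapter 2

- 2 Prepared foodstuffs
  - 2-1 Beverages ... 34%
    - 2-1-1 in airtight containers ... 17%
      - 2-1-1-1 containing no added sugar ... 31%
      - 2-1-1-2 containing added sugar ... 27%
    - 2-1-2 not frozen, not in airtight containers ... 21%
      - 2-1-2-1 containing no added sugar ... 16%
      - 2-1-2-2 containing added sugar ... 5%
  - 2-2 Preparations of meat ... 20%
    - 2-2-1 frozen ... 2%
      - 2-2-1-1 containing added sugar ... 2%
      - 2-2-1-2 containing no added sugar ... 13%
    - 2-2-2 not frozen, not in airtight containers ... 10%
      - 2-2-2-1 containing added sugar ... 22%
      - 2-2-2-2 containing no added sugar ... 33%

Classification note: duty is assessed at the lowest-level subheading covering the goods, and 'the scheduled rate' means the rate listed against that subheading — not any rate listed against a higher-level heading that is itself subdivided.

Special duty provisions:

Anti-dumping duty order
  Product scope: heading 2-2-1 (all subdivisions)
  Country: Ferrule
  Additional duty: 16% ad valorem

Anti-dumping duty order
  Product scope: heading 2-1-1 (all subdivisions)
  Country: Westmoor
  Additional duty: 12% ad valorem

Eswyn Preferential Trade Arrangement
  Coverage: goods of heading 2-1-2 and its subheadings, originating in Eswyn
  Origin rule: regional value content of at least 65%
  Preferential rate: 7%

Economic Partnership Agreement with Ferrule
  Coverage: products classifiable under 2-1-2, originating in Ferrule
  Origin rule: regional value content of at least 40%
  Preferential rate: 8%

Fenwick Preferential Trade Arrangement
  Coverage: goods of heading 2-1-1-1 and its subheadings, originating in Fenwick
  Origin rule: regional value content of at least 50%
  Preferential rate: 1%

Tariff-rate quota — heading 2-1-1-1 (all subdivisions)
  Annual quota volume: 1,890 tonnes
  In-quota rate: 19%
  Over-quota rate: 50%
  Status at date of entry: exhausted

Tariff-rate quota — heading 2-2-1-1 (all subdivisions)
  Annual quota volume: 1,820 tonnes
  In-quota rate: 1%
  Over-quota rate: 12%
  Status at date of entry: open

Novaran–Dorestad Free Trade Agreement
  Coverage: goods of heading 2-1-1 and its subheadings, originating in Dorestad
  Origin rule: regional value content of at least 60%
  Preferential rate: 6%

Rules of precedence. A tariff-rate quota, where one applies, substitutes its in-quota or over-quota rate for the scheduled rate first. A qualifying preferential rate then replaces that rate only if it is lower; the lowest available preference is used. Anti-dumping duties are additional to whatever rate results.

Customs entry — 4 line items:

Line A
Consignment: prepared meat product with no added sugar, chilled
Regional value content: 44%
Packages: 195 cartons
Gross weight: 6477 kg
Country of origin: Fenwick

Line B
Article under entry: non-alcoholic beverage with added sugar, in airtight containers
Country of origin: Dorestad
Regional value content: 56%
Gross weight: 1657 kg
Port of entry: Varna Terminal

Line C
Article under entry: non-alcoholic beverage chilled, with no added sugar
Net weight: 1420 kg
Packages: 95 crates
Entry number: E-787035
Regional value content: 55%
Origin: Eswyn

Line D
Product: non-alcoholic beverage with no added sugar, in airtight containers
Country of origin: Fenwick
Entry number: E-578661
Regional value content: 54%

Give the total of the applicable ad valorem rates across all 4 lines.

Line A: prepared meat product → 2-2; chilled → 2-2-2; with no added sugar → 2-2-2-2. Scheduled 33%. Fenwick agreement on 2-1-1-1: 2-2-2-2 not covered. → 33%.
Line B: non-alcoholic beverage → 2-1; in airtight containers → 2-1-1; with added sugar → 2-1-1-2. Scheduled 27%. Dorestad agreement on 2-1-1: RVC < 60%. → 27%.
Line C: non-alcoholic beverage → 2-1; chilled → 2-1-2; with no added sugar → 2-1-2-1. Scheduled 16%. Eswyn agreement on 2-1-2: RVC < 65%. → 16%.
Line D: non-alcoholic beverage → 2-1; in airtight containers → 2-1-1; with no added sugar → 2-1-1-1. Scheduled 31%. quota on 2-1-1-1 exhausted → over-quota 50%; Fenwick agreement on 2-1-1-1: RVC ≥ 50% → 1% available; preferential 1%. → 1%.
Sum: 33% + 27% + 16% + 1% = 77%.

77%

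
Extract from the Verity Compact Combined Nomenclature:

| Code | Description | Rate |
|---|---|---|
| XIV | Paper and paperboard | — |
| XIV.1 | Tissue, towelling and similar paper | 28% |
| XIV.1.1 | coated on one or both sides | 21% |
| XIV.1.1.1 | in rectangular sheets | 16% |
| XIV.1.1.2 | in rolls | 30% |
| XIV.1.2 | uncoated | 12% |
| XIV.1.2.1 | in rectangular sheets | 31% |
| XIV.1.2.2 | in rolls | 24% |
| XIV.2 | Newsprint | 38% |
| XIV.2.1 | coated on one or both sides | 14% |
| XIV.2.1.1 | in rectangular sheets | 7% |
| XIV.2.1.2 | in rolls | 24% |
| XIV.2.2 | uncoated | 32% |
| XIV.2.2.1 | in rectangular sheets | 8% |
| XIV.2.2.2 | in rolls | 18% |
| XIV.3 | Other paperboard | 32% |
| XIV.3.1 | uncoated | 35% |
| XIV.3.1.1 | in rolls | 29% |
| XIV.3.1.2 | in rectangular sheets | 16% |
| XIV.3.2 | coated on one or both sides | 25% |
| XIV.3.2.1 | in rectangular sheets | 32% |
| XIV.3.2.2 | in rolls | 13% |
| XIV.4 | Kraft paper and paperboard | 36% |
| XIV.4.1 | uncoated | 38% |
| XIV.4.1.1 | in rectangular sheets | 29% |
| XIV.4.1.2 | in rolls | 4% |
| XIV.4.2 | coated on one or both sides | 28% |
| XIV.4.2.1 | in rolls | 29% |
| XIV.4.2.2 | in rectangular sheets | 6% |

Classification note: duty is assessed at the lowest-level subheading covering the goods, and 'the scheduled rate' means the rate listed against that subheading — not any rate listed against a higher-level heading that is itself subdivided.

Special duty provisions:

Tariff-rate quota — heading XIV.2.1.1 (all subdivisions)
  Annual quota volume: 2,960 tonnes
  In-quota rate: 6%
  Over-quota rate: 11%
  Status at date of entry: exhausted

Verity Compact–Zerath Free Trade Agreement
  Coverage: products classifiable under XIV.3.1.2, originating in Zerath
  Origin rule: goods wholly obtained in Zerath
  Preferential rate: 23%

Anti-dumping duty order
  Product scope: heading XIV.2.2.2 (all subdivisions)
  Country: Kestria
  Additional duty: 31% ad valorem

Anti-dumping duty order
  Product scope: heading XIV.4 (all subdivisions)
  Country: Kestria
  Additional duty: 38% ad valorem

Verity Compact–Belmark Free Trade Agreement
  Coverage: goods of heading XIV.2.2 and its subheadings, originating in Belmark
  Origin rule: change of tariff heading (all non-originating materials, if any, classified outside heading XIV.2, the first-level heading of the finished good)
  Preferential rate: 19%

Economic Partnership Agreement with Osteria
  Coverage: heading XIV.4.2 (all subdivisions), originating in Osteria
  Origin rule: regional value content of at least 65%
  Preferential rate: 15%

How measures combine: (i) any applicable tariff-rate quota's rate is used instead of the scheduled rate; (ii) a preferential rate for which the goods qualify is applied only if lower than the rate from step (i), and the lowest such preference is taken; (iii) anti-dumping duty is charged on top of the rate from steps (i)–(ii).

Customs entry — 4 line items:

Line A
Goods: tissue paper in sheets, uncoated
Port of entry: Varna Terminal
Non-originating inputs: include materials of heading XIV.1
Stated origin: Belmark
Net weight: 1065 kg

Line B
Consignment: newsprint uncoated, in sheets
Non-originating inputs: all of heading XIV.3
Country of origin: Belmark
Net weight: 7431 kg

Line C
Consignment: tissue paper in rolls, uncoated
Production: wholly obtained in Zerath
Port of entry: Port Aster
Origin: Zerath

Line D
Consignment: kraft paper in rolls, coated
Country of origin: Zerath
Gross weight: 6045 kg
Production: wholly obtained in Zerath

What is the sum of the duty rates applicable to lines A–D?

92%

Line A: tissue paper → XIV.1; uncoated → XIV.1.2; in sheets → XIV.1.2.1. Scheduled 31%. Belmark agreement on XIV.2.2: XIV.1.2.1 not covered. → 31%.
Line B: newsprint → XIV.2; uncoated → XIV.2.2; in sheets → XIV.2.2.1. Scheduled 8%. Belmark agreement on XIV.2.2: CTH met → 19% available; preference 19% not lower than 8% → no reduction. → 8%.
Line C: tissue paper → XIV.1; uncoated → XIV.1.2; in rolls → XIV.1.2.2. Scheduled 24%. Zerath agreement on XIV.3.1.2: XIV.1.2.2 not covered. → 24%.
Line D: kraft paper → XIV.4; coated → XIV.4.2; in rolls → XIV.4.2.1. Scheduled 29%. Zerath agreement on XIV.3.1.2: XIV.4.2.1 not covered. → 29%.
Sum: 31% + 8% + 24% + 29% = 92%.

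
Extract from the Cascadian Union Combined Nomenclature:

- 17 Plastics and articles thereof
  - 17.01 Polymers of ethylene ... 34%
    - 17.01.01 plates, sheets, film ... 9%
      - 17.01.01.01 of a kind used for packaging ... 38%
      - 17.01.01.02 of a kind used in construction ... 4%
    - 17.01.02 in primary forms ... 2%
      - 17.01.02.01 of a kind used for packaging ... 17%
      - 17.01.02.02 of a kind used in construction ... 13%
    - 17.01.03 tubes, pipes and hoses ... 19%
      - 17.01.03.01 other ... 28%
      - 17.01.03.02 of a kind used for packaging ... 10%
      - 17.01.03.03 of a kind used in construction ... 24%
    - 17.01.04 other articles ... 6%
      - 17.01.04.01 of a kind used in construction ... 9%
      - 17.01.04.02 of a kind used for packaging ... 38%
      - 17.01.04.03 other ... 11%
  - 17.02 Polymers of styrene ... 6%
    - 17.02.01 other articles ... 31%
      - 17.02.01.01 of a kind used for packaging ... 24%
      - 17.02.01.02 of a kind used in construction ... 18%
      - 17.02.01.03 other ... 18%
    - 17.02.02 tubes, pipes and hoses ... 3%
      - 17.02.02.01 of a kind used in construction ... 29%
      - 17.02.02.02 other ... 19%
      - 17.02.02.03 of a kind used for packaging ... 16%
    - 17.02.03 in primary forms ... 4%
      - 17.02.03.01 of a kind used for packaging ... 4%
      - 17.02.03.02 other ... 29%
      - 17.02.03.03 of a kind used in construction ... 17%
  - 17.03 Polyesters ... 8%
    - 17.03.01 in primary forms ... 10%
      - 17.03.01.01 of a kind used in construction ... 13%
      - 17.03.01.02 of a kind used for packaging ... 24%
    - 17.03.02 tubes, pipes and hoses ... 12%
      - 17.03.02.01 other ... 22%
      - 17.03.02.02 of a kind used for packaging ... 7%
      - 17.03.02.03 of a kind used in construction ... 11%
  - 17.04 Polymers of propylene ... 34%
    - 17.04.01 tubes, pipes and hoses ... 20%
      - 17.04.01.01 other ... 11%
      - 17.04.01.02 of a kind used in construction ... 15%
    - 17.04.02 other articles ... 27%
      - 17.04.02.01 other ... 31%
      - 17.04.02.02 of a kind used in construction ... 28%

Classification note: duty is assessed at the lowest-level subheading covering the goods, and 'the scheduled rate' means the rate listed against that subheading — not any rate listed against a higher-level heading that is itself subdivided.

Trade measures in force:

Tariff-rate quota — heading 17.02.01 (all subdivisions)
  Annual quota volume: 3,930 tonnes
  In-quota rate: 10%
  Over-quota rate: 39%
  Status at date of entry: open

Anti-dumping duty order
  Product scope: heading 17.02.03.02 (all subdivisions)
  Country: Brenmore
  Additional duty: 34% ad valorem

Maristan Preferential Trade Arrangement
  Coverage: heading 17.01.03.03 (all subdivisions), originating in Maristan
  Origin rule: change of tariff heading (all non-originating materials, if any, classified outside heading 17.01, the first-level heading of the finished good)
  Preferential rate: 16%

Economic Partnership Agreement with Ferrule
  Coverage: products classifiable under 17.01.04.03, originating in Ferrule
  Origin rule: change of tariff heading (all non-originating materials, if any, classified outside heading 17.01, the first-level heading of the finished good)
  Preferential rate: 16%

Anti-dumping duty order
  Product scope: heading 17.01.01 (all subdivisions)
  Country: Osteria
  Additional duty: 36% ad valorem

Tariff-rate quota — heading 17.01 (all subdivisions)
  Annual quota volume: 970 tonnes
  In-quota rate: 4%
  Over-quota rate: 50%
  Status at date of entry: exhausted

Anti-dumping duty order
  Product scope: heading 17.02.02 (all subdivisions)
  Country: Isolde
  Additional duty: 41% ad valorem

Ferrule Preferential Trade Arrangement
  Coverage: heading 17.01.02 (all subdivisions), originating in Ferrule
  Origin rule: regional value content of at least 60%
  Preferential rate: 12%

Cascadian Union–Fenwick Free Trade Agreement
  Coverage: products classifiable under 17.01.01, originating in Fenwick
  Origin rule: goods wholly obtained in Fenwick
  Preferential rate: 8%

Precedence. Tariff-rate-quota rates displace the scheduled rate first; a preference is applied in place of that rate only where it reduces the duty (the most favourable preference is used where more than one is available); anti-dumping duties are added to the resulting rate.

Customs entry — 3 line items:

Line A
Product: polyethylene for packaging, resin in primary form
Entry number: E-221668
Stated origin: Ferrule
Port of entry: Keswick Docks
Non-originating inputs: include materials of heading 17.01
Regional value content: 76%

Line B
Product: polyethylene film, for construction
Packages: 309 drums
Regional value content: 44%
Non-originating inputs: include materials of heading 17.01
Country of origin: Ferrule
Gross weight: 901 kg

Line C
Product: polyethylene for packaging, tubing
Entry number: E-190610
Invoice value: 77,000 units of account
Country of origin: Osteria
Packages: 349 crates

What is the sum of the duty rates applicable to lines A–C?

112%

Line A: polyethylene → 17.01; resin in primary form → 17.01.02; for packaging → 17.01.02.01. Scheduled 17%. quota on 17.01 exhausted → over-quota 50%; Ferrule agreement on 17.01.04.03: 17.01.02.01 not covered; Ferrule agreement on 17.01.02: RVC ≥ 60% → 12% available; preferential 12%. → 12%.
Line B: polyethylene → 17.01; film → 17.01.01; for construction → 17.01.01.02. Scheduled 4%. quota on 17.01 exhausted → over-quota 50%; Ferrule agreement on 17.01.04.03: 17.01.01.02 not covered; Ferrule agreement on 17.01.02: 17.01.01.02 not covered. → 50%.
Line C: polyethylene → 17.01; tubing → 17.01.03; for packaging → 17.01.03.02. Scheduled 10%. quota on 17.01 exhausted → over-quota 50%. → 50%.
Sum: 12% + 50% + 50% = 112%.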